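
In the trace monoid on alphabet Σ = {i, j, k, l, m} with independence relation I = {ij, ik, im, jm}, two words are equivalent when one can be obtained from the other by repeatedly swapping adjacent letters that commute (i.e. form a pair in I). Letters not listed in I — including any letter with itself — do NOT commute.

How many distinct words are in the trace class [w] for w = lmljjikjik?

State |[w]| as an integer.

21

piece 0:l — minimal
piece 1:m rests on {0:l}
piece 2:l rests on {1:m}
piece 3:j rests on {2:l}
piece 4:j rests on {3:j}
piece 5:i rests on {2:l}
piece 6:k rests on {4:j}
piece 7:j rests on {6:k}
piece 8:i rests on {5:i}
piece 9:k rests on {7:j}
minimal pieces: {0:l}
ways to finish when only these pieces remain (= sum over removing one remaining piece with nothing left below it):
  1 left: {8}→1  {9}→1
  2 left: {5,8}→1  {7,9}→1  {8,9}→2
  3 left: {5,8,9}→3  {6,7,9}→1  {7,8,9}→3
  4 left: {4,6,7,9}→1  {5,7,8,9}→6  {6,7,8,9}→4
  5 left: {3,4,6,7,9}→1  {4,6,7,8,9}→5  {5,6,7,8,9}→10
  6 left: {3,4,6,7,8,9}→6  {4,5,6,7,8,9}→15
  7 left: {3,4,5,6,7,8,9}→21
  8 left: {2,3,4,5,6,7,8,9}→21
  placing 0:l first → 21 extensions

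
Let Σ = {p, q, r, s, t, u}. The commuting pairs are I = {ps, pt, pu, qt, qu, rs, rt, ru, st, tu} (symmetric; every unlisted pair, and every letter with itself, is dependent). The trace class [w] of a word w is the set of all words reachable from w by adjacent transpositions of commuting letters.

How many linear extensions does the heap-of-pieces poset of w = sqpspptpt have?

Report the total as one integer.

piece 0:s — minimal
piece 1:q rests on {0:s}
piece 2:p rests on {1:q}
piece 3:s rests on {1:q}
piece 4:p rests on {2:p}
piece 5:p rests on {4:p}
piece 6:t — minimal
piece 7:p rests on {5:p}
piece 8:t rests on {6:t}
minimal pieces: {0:s, 6:t}
ways to finish when only these pieces remain (= sum over removing one remaining piece with nothing left below it):
  1 left: {3}→1  {7}→1  {8}→1
  2 left: {3,7}→2  {3,8}→2  {5,7}→1  {6,8}→1  {7,8}→2
  3 left: {3,5,7}→3  {3,6,8}→3  {3,7,8}→6  {4,5,7}→1  {5,7,8}→3  {6,7,8}→3
  4 left: {2,4,5,7}→1  {3,4,5,7}→4  {3,5,7,8}→12  {3,6,7,8}→12  {4,5,7,8}→4  {5,6,7,8}→6
  5 left: {2,3,4,5,7}→5  {2,4,5,7,8}→5  {3,4,5,7,8}→20  {3,5,6,7,8}→30  {4,5,6,7,8}→10
  6 left: {1,2,3,4,5,7}→5  {2,3,4,5,7,8}→30  {2,4,5,6,7,8}→15  {3,4,5,6,7,8}→60
  7 left: {0,1,2,3,4,5,7}→5  {1,2,3,4,5,7,8}→35  {2,3,4,5,6,7,8}→105
  placing 0:s first → 140 extensions
  placing 6:t first → 40 extensions
total linear extensions = 180

180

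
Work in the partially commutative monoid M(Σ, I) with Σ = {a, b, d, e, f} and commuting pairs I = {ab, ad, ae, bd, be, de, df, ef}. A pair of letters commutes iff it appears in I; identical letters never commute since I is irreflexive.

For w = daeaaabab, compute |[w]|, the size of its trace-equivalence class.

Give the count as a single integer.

#0=d has no predecessor
#1=a has no predecessor
#2=e has no predecessor
#3=a depends on [1:a]
#4=a depends on [3:a]
#5=a depends on [4:a]
#6=b has no predecessor
#7=a depends on [5:a]
#8=b depends on [6:b]
sources: [0:d, 1:a, 2:e, 6:b]
N(rest) = Σ N(rest − s) over sources s of rest; N(one piece) = 1:
  size 1 → [0]=1  [2]=1  [7]=1  [8]=1
  size 2 → [0,2]=2  [0,7]=2  [0,8]=2  [2,7]=2  [2,8]=2  [5,7]=1  [6,8]=1  [7,8]=2
  size 3 → [0,2,7]=6  [0,2,8]=6  [0,5,7]=3  [0,6,8]=3  [0,7,8]=6  [2,5,7]=3  [2,6,8]=3  [2,7,8]=6  [4,5,7]=1  [5,7,8]=3  [6,7,8]=3
  size 4 → [0,2,5,7]=12  [0,2,6,8]=12  [0,2,7,8]=24  [0,4,5,7]=4  [0,5,7,8]=12  [0,6,7,8]=12  [2,4,5,7]=4  [2,5,7,8]=12  [2,6,7,8]=12  [3,4,5,7]=1  [4,5,7,8]=4  [5,6,7,8]=6
  size 5 → [0,2,4,5,7]=20  [0,2,5,7,8]=60  [0,2,6,7,8]=60  [0,3,4,5,7]=5  [0,4,5,7,8]=20  [0,5,6,7,8]=30  [1,3,4,5,7]=1  [2,3,4,5,7]=5  [2,4,5,7,8]=20  [2,5,6,7,8]=30  [3,4,5,7,8]=5  [4,5,6,7,8]=10
  size 6 → [0,1,3,4,5,7]=6  [0,2,3,4,5,7]=30  [0,2,4,5,7,8]=120  [0,2,5,6,7,8]=180  [0,3,4,5,7,8]=30  [0,4,5,6,7,8]=60  [1,2,3,4,5,7]=6  [1,3,4,5,7,8]=6  [2,3,4,5,7,8]=30  [2,4,5,6,7,8]=60  [3,4,5,6,7,8]=15
  size 7 → [0,1,2,3,4,5,7]=42  [0,1,3,4,5,7,8]=42  [0,2,3,4,5,7,8]=210  [0,2,4,5,6,7,8]=420  [0,3,4,5,6,7,8]=105  [1,2,3,4,5,7,8]=42  [1,3,4,5,6,7,8]=21  [2,3,4,5,6,7,8]=105
  first=0(d) contributes 168
  first=1(a) contributes 840
  first=2(e) contributes 168
  first=6(b) contributes 336
|[w]| = 1512

1512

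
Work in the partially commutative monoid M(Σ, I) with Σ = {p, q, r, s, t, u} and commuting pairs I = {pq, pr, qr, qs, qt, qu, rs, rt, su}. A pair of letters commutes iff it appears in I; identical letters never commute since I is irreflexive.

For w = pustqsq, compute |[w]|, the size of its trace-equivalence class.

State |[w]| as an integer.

drop 0:p onto floor
drop 1:u onto {0:p}
drop 2:s onto {0:p}
drop 3:t onto {1:u, 2:s}
drop 4:q onto floor
drop 5:s onto {3:t}
drop 6:q onto {4:q}
ground layer = {0:p, 4:q}
drop-orders for the pieces not yet dropped (sum over which currently-grounded one goes next):
  1 to go: {5} 1  {6} 1
  2 to go: {3,5} 1  {4,6} 1  {5,6} 2
  3 to go: {1,3,5} 1  {2,3,5} 1  {3,5,6} 3  {4,5,6} 3
  4 to go: {1,2,3,5} 2  {1,3,5,6} 4  {2,3,5,6} 4  {3,4,5,6} 6
  5 to go: {0,1,2,3,5} 2  {1,2,3,5,6} 10  {1,3,4,5,6} 10  {2,3,4,5,6} 10
  if 0:p drops first: 30 orders
  if 4:q drops first: 12 orders
heap linearizations: 42

42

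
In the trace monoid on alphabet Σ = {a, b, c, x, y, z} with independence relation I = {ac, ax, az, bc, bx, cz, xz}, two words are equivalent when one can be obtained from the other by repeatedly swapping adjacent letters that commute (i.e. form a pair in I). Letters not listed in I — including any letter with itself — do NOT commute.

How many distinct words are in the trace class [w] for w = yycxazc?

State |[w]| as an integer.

piece 0:y — minimal
piece 1:y rests on {0:y}
piece 2:c rests on {1:y}
piece 3:x rests on {2:c}
piece 4:a rests on {1:y}
piece 5:z rests on {1:y}
piece 6:c rests on {3:x}
minimal pieces: {0:y}
ways to finish when only these pieces remain (= sum over removing one remaining piece with nothing left below it):
  1 left: {4}→1  {5}→1  {6}→1
  2 left: {3,6}→1  {4,5}→2  {4,6}→2  {5,6}→2
  3 left: {2,3,6}→1  {3,4,6}→3  {3,5,6}→3  {4,5,6}→6
  4 left: {2,3,4,6}→4  {2,3,5,6}→4  {3,4,5,6}→12
  5 left: {2,3,4,5,6}→20
  placing 0:y first → 20 extensions

20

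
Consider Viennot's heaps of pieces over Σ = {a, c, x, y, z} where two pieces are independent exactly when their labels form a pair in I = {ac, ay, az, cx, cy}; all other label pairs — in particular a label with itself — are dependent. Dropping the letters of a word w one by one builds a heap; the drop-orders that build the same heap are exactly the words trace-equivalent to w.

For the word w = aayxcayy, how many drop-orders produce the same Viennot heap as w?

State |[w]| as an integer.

0(a) covers ∅
1(a) covers 0:a
2(y) covers ∅
3(x) covers 1:a, 2:y
4(c) covers ∅
5(a) covers 3:x
6(y) covers 3:x
7(y) covers 6:y
floor of heap: 0:a, 2:y, 4:c
completions by unplaced set U, small U first (add the entries for U minus each lowest piece of U):
  |U|=1: {4}:1  {5}:1  {7}:1
  |U|=2: {4,5}:2  {4,7}:2  {5,7}:2  {6,7}:1
  |U|=3: {4,5,7}:6  {4,6,7}:3  {5,6,7}:3
  |U|=4: {3,5,6,7}:3  {4,5,6,7}:12
  |U|=5: {1,3,5,6,7}:3  {2,3,5,6,7}:3  {3,4,5,6,7}:15
  |U|=6: {0,1,3,5,6,7}:3  {1,2,3,5,6,7}:6  {1,3,4,5,6,7}:18  {2,3,4,5,6,7}:18
  start at 0(a): 42
  start at 2(y): 21
  start at 4(c): 9
sum over floor = 72

72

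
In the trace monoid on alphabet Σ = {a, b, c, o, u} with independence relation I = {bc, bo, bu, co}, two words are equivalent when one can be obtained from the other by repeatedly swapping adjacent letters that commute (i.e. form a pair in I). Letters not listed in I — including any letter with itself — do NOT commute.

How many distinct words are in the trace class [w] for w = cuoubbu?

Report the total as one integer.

21

drop 0:c onto floor
drop 1:u onto {0:c}
drop 2:o onto {1:u}
drop 3:u onto {2:o}
drop 4:b onto floor
drop 5:b onto {4:b}
drop 6:u onto {3:u}
ground layer = {0:c, 4:b}
drop-orders for the pieces not yet dropped (sum over which currently-grounded one goes next):
  1 to go: {5} 1  {6} 1
  2 to go: {3,6} 1  {4,5} 1  {5,6} 2
  3 to go: {2,3,6} 1  {3,5,6} 3  {4,5,6} 3
  4 to go: {1,2,3,6} 1  {2,3,5,6} 4  {3,4,5,6} 6
  5 to go: {0,1,2,3,6} 1  {1,2,3,5,6} 5  {2,3,4,5,6} 10
  if 0:c drops first: 15 orders
  if 4:b drops first: 6 orders
heap linearizations: 21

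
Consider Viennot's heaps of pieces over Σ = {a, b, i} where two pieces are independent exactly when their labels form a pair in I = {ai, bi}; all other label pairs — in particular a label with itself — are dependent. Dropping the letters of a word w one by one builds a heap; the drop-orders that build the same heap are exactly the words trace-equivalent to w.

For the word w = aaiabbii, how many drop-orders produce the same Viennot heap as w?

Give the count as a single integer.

#0=a has no predecessor
#1=a depends on [0:a]
#2=i has no predecessor
#3=a depends on [1:a]
#4=b depends on [3:a]
#5=b depends on [4:b]
#6=i depends on [2:i]
#7=i depends on [6:i]
sources: [0:a, 2:i]
N(rest) = Σ N(rest − s) over sources s of rest; N(one piece) = 1:
  size 1 → [5]=1  [7]=1
  size 2 → [4,5]=1  [5,7]=2  [6,7]=1
  size 3 → [2,6,7]=1  [3,4,5]=1  [4,5,7]=3  [5,6,7]=3
  size 4 → [1,3,4,5]=1  [2,5,6,7]=4  [3,4,5,7]=4  [4,5,6,7]=6
  size 5 → [0,1,3,4,5]=1  [1,3,4,5,7]=5  [2,4,5,6,7]=10  [3,4,5,6,7]=10
  size 6 → [0,1,3,4,5,7]=6  [1,3,4,5,6,7]=15  [2,3,4,5,6,7]=20
  first=0(a) contributes 35
  first=2(i) contributes 21
|[w]| = 56

56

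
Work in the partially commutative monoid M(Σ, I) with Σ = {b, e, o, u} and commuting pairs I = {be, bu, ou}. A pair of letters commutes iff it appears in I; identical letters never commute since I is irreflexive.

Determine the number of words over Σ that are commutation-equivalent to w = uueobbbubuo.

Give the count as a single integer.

#0=u has no predecessor
#1=u depends on [0:u]
#2=e depends on [1:u]
#3=o depends on [2:e]
#4=b depends on [3:o]
#5=b depends on [4:b]
#6=b depends on [5:b]
#7=u depends on [2:e]
#8=b depends on [6:b]
#9=u depends on [7:u]
#10=o depends on [8:b]
sources: [0:u]
N(rest) = Σ N(rest − s) over sources s of rest; N(one piece) = 1:
  size 1 → [9]=1  [10]=1
  size 2 → [7,9]=1  [8,10]=1  [9,10]=2
  size 3 → [6,8,10]=1  [7,9,10]=3  [8,9,10]=3
  size 4 → [5,6,8,10]=1  [6,8,9,10]=4  [7,8,9,10]=6
  size 5 → [4,5,6,8,10]=1  [5,6,8,9,10]=5  [6,7,8,9,10]=10
  size 6 → [3,4,5,6,8,10]=1  [4,5,6,8,9,10]=6  [5,6,7,8,9,10]=15
  size 7 → [3,4,5,6,8,9,10]=7  [4,5,6,7,8,9,10]=21
  size 8 → [3,4,5,6,7,8,9,10]=28
  size 9 → [2,3,4,5,6,7,8,9,10]=28
  first=0(u) contributes 28

28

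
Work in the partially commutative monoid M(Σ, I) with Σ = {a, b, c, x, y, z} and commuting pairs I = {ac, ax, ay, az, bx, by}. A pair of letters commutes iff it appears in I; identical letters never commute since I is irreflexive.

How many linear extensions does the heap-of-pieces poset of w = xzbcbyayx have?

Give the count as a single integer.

10

piece 0:x — minimal
piece 1:z rests on {0:x}
piece 2:b rests on {1:z}
piece 3:c rests on {2:b}
piece 4:b rests on {3:c}
piece 5:y rests on {3:c}
piece 6:a rests on {4:b}
piece 7:y rests on {5:y}
piece 8:x rests on {7:y}
minimal pieces: {0:x}
ways to finish when only these pieces remain (= sum over removing one remaining piece with nothing left below it):
  1 left: {6}→1  {8}→1
  2 left: {4,6}→1  {6,8}→2  {7,8}→1
  3 left: {4,6,8}→3  {5,7,8}→1  {6,7,8}→3
  4 left: {4,6,7,8}→6  {5,6,7,8}→4
  5 left: {4,5,6,7,8}→10
  6 left: {3,4,5,6,7,8}→10
  7 left: {2,3,4,5,6,7,8}→10
  placing 0:x first → 10 extensions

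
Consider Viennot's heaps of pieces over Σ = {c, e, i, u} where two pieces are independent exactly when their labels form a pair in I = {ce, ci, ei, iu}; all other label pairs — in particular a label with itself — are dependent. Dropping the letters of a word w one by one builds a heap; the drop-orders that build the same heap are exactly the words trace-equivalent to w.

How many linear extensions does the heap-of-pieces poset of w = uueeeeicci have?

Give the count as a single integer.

675

#0=u has no predecessor
#1=u depends on [0:u]
#2=e depends on [1:u]
#3=e depends on [2:e]
#4=e depends on [3:e]
#5=e depends on [4:e]
#6=i has no predecessor
#7=c depends on [1:u]
#8=c depends on [7:c]
#9=i depends on [6:i]
sources: [0:u, 6:i]
N(rest) = Σ N(rest − s) over sources s of rest; N(one piece) = 1:
  size 1 → [5]=1  [8]=1  [9]=1
  size 2 → [4,5]=1  [5,8]=2  [5,9]=2  [6,9]=1  [7,8]=1  [8,9]=2
  size 3 → [3,4,5]=1  [4,5,8]=3  [4,5,9]=3  [5,6,9]=3  [5,7,8]=3  [5,8,9]=6  [6,8,9]=3  [7,8,9]=3
  size 4 → [2,3,4,5]=1  [3,4,5,8]=4  [3,4,5,9]=4  [4,5,6,9]=6  [4,5,7,8]=6  [4,5,8,9]=12  [5,6,8,9]=12  [5,7,8,9]=12  [6,7,8,9]=6
  size 5 → [2,3,4,5,8]=5  [2,3,4,5,9]=5  [3,4,5,6,9]=10  [3,4,5,7,8]=10  [3,4,5,8,9]=20  [4,5,6,8,9]=30  [4,5,7,8,9]=30  [5,6,7,8,9]=30
  size 6 → [2,3,4,5,6,9]=15  [2,3,4,5,7,8]=15  [2,3,4,5,8,9]=30  [3,4,5,6,8,9]=60  [3,4,5,7,8,9]=60  [4,5,6,7,8,9]=90
  size 7 → [1,2,3,4,5,7,8]=15  [2,3,4,5,6,8,9]=105  [2,3,4,5,7,8,9]=105  [3,4,5,6,7,8,9]=210
  size 8 → [0,1,2,3,4,5,7,8]=15  [1,2,3,4,5,7,8,9]=120  [2,3,4,5,6,7,8,9]=420
  first=0(u) contributes 540
  first=6(i) contributes 135
|[w]| = 675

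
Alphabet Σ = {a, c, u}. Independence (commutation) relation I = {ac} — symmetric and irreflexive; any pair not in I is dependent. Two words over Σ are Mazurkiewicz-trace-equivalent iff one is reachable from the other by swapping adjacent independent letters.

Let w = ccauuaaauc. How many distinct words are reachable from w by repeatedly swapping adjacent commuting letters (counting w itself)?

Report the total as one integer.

3

0(c) covers ∅
1(c) covers 0:c
2(a) covers ∅
3(u) covers 1:c, 2:a
4(u) covers 3:u
5(a) covers 4:u
6(a) covers 5:a
7(a) covers 6:a
8(u) covers 7:a
9(c) covers 8:u
floor of heap: 0:c, 2:a
completions by unplaced set U, small U first (add the entries for U minus each lowest piece of U):
  |U|=1: {9}:1
  |U|=2: {8,9}:1
  |U|=3: {7,8,9}:1
  |U|=4: {6,7,8,9}:1
  |U|=5: {5,6,7,8,9}:1
  |U|=6: {4,5,6,7,8,9}:1
  |U|=7: {3,4,5,6,7,8,9}:1
  |U|=8: {1,3,4,5,6,7,8,9}:1  {2,3,4,5,6,7,8,9}:1
  start at 0(c): 2
  start at 2(a): 1
sum over floor = 3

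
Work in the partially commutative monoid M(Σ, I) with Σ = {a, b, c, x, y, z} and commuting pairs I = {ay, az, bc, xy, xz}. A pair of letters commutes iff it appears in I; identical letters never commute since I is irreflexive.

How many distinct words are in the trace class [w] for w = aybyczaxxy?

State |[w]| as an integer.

piece 0:a — minimal
piece 1:y — minimal
piece 2:b rests on {0:a, 1:y}
piece 3:y rests on {2:b}
piece 4:c rests on {3:y}
piece 5:z rests on {4:c}
piece 6:a rests on {4:c}
piece 7:x rests on {6:a}
piece 8:x rests on {7:x}
piece 9:y rests on {5:z}
minimal pieces: {0:a, 1:y}
ways to finish when only these pieces remain (= sum over removing one remaining piece with nothing left below it):
  1 left: {8}→1  {9}→1
  2 left: {5,9}→1  {7,8}→1  {8,9}→2
  3 left: {5,8,9}→3  {6,7,8}→1  {7,8,9}→3
  4 left: {5,7,8,9}→6  {6,7,8,9}→4
  5 left: {5,6,7,8,9}→10
  6 left: {4,5,6,7,8,9}→10
  7 left: {3,4,5,6,7,8,9}→10
  8 left: {2,3,4,5,6,7,8,9}→10
  placing 0:a first → 10 extensions
  placing 1:y first → 10 extensions
total linear extensions = 20

20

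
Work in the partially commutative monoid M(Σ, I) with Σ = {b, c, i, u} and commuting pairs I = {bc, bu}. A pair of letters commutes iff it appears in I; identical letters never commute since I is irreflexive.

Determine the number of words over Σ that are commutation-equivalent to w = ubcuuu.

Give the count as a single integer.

drop 0:u onto floor
drop 1:b onto floor
drop 2:c onto {0:u}
drop 3:u onto {2:c}
drop 4:u onto {3:u}
drop 5:u onto {4:u}
ground layer = {0:u, 1:b}
drop-orders for the pieces not yet dropped (sum over which currently-grounded one goes next):
  1 to go: {1} 1  {5} 1
  2 to go: {1,5} 2  {4,5} 1
  3 to go: {1,4,5} 3  {3,4,5} 1
  4 to go: {1,3,4,5} 4  {2,3,4,5} 1
  if 0:u drops first: 5 orders
  if 1:b drops first: 1 orders
heap linearizations: 6

6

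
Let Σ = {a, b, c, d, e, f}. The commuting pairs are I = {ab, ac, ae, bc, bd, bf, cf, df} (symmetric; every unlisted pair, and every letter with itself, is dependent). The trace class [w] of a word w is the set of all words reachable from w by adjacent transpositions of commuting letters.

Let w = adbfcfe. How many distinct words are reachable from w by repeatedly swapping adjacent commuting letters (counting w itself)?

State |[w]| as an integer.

36

piece 0:a — minimal
piece 1:d rests on {0:a}
piece 2:b — minimal
piece 3:f rests on {0:a}
piece 4:c rests on {1:d}
piece 5:f rests on {3:f}
piece 6:e rests on {2:b, 4:c, 5:f}
minimal pieces: {0:a, 2:b}
ways to finish when only these pieces remain (= sum over removing one remaining piece with nothing left below it):
  1 left: {6}→1
  2 left: {2,6}→1  {4,6}→1  {5,6}→1
  3 left: {1,4,6}→1  {2,4,6}→2  {2,5,6}→2  {3,5,6}→1  {4,5,6}→2
  4 left: {1,2,4,6}→3  {1,4,5,6}→3  {2,3,5,6}→3  {2,4,5,6}→6  {3,4,5,6}→3
  5 left: {1,2,4,5,6}→12  {1,3,4,5,6}→6  {2,3,4,5,6}→12
  placing 0:a first → 30 extensions
  placing 2:b first → 6 extensions
total linear extensions = 36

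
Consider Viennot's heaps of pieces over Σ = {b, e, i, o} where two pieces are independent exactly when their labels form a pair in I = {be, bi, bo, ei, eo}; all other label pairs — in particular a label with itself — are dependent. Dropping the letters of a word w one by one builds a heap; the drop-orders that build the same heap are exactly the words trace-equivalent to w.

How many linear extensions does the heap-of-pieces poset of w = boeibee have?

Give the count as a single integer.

210

drop 0:b onto floor
drop 1:o onto floor
drop 2:e onto floor
drop 3:i onto {1:o}
drop 4:b onto {0:b}
drop 5:e onto {2:e}
drop 6:e onto {5:e}
ground layer = {0:b, 1:o, 2:e}
drop-orders for the pieces not yet dropped (sum over which currently-grounded one goes next):
  1 to go: {3} 1  {4} 1  {6} 1
  2 to go: {0,4} 1  {1,3} 1  {3,4} 2  {3,6} 2  {4,6} 2  {5,6} 1
  3 to go: {0,3,4} 3  {0,4,6} 3  {1,3,4} 3  {1,3,6} 3  {2,5,6} 1  {3,4,6} 6  {3,5,6} 3  {4,5,6} 3
  4 to go: {0,1,3,4} 6  {0,3,4,6} 12  {0,4,5,6} 6  {1,3,4,6} 12  {1,3,5,6} 6  {2,3,5,6} 4  {2,4,5,6} 4  {3,4,5,6} 12
  5 to go: {0,1,3,4,6} 30  {0,2,4,5,6} 10  {0,3,4,5,6} 30  {1,2,3,5,6} 10  {1,3,4,5,6} 30  {2,3,4,5,6} 20
  if 0:b drops first: 60 orders
  if 1:o drops first: 60 orders
  if 2:e drops first: 90 orders
heap linearizations: 210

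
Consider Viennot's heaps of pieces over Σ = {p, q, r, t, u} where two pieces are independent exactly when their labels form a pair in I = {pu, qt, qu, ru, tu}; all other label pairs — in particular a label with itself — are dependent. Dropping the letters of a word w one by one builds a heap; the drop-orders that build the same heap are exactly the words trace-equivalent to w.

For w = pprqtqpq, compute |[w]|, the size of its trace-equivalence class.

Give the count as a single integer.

piece 0:p — minimal
piece 1:p rests on {0:p}
piece 2:r rests on {1:p}
piece 3:q rests on {2:r}
piece 4:t rests on {2:r}
piece 5:q rests on {3:q}
piece 6:p rests on {4:t, 5:q}
piece 7:q rests on {6:p}
minimal pieces: {0:p}
ways to finish when only these pieces remain (= sum over removing one remaining piece with nothing left below it):
  1 left: {7}→1
  2 left: {6,7}→1
  3 left: {4,6,7}→1  {5,6,7}→1
  4 left: {3,5,6,7}→1  {4,5,6,7}→2
  5 left: {3,4,5,6,7}→3
  6 left: {2,3,4,5,6,7}→3
  placing 0:p first → 3 extensions

3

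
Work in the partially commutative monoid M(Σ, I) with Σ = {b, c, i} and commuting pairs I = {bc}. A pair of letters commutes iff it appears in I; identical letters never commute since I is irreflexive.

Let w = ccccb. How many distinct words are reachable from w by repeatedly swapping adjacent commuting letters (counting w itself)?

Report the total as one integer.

5

piece 0:c — minimal
piece 1:c rests on {0:c}
piece 2:c rests on {1:c}
piece 3:c rests on {2:c}
piece 4:b — minimal
minimal pieces: {0:c, 4:b}
ways to finish when only these pieces remain (= sum over removing one remaining piece with nothing left below it):
  1 left: {3}→1  {4}→1
  2 left: {2,3}→1  {3,4}→2
  3 left: {1,2,3}→1  {2,3,4}→3
  placing 0:c first → 4 extensions
  placing 4:b first → 1 extensions
total linear extensions = 5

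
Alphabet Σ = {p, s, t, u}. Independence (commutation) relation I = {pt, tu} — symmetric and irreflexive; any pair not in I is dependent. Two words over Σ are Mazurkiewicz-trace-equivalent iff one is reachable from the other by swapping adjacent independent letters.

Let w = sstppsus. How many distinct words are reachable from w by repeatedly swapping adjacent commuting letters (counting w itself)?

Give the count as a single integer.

drop 0:s onto floor
drop 1:s onto {0:s}
drop 2:t onto {1:s}
drop 3:p onto {1:s}
drop 4:p onto {3:p}
drop 5:s onto {2:t, 4:p}
drop 6:u onto {5:s}
drop 7:s onto {6:u}
ground layer = {0:s}
drop-orders for the pieces not yet dropped (sum over which currently-grounded one goes next):
  1 to go: {7} 1
  2 to go: {6,7} 1
  3 to go: {5,6,7} 1
  4 to go: {2,5,6,7} 1  {4,5,6,7} 1
  5 to go: {2,4,5,6,7} 2  {3,4,5,6,7} 1
  6 to go: {2,3,4,5,6,7} 3
  if 0:s drops first: 3 orders

3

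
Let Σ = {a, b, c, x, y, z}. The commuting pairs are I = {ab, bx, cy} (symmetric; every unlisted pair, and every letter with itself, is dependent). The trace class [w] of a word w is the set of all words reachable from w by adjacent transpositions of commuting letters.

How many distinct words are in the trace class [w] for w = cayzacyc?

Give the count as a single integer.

3

drop 0:c onto floor
drop 1:a onto {0:c}
drop 2:y onto {1:a}
drop 3:z onto {2:y}
drop 4:a onto {3:z}
drop 5:c onto {4:a}
drop 6:y onto {4:a}
drop 7:c onto {5:c}
ground layer = {0:c}
drop-orders for the pieces not yet dropped (sum over which currently-grounded one goes next):
  1 to go: {6} 1  {7} 1
  2 to go: {5,7} 1  {6,7} 2
  3 to go: {5,6,7} 3
  4 to go: {4,5,6,7} 3
  5 to go: {3,4,5,6,7} 3
  6 to go: {2,3,4,5,6,7} 3
  if 0:c drops first: 3 orders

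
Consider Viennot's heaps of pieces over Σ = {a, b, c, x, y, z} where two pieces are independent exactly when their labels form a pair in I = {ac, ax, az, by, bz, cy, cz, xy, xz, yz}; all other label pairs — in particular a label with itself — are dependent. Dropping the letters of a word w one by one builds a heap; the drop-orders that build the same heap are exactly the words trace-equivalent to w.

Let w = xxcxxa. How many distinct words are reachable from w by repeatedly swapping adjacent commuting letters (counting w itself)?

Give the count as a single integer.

0(x) covers ∅
1(x) covers 0:x
2(c) covers 1:x
3(x) covers 2:c
4(x) covers 3:x
5(a) covers ∅
floor of heap: 0:x, 5:a
completions by unplaced set U, small U first (add the entries for U minus each lowest piece of U):
  |U|=1: {4}:1  {5}:1
  |U|=2: {3,4}:1  {4,5}:2
  |U|=3: {2,3,4}:1  {3,4,5}:3
  |U|=4: {1,2,3,4}:1  {2,3,4,5}:4
  start at 0(x): 5
  start at 5(a): 1
sum over floor = 6

6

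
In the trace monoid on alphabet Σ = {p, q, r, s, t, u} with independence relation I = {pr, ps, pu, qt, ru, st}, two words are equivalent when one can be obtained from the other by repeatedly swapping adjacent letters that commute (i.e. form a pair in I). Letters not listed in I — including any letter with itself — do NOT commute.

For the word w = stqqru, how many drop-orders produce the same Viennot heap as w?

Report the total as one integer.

8

piece 0:s — minimal
piece 1:t — minimal
piece 2:q rests on {0:s}
piece 3:q rests on {2:q}
piece 4:r rests on {1:t, 3:q}
piece 5:u rests on {1:t, 3:q}
minimal pieces: {0:s, 1:t}
ways to finish when only these pieces remain (= sum over removing one remaining piece with nothing left below it):
  1 left: {4}→1  {5}→1
  2 left: {4,5}→2
  3 left: {1,4,5}→2  {3,4,5}→2
  4 left: {1,3,4,5}→4  {2,3,4,5}→2
  placing 0:s first → 6 extensions
  placing 1:t first → 2 extensions
total linear extensions = 8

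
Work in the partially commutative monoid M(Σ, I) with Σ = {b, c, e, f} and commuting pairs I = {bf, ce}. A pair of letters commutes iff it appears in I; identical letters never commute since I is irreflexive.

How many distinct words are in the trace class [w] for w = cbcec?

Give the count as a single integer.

3

#0=c has no predecessor
#1=b depends on [0:c]
#2=c depends on [1:b]
#3=e depends on [1:b]
#4=c depends on [2:c]
sources: [0:c]
N(rest) = Σ N(rest − s) over sources s of rest; N(one piece) = 1:
  size 1 → [3]=1  [4]=1
  size 2 → [2,4]=1  [3,4]=2
  size 3 → [2,3,4]=3
  first=0(c) contributes 3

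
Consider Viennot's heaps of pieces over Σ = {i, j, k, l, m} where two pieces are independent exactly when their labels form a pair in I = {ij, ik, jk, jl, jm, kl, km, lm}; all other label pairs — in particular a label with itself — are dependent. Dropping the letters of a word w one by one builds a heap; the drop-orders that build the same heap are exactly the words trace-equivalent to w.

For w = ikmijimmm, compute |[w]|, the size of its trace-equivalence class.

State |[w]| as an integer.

72

piece 0:i — minimal
piece 1:k — minimal
piece 2:m rests on {0:i}
piece 3:i rests on {2:m}
piece 4:j — minimal
piece 5:i rests on {3:i}
piece 6:m rests on {5:i}
piece 7:m rests on {6:m}
piece 8:m rests on {7:m}
minimal pieces: {0:i, 1:k, 4:j}
ways to finish when only these pieces remain (= sum over removing one remaining piece with nothing left below it):
  1 left: {1}→1  {4}→1  {8}→1
  2 left: {1,4}→2  {1,8}→2  {4,8}→2  {7,8}→1
  3 left: {1,4,8}→6  {1,7,8}→3  {4,7,8}→3  {6,7,8}→1
  4 left: {1,4,7,8}→12  {1,6,7,8}→4  {4,6,7,8}→4  {5,6,7,8}→1
  5 left: {1,4,6,7,8}→20  {1,5,6,7,8}→5  {3,5,6,7,8}→1  {4,5,6,7,8}→5
  6 left: {1,3,5,6,7,8}→6  {1,4,5,6,7,8}→30  {2,3,5,6,7,8}→1  {3,4,5,6,7,8}→6
  7 left: {0,2,3,5,6,7,8}→1  {1,2,3,5,6,7,8}→7  {1,3,4,5,6,7,8}→42  {2,3,4,5,6,7,8}→7
  placing 0:i first → 56 extensions
  placing 1:k first → 8 extensions
  placing 4:j first → 8 extensions
total linear extensions = 72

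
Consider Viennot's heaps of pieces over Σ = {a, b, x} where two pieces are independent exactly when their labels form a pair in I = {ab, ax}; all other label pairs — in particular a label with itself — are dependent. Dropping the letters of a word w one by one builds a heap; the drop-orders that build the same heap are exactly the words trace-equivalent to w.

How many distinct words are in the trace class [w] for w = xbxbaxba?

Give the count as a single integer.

28

drop 0:x onto floor
drop 1:b onto {0:x}
drop 2:x onto {1:b}
drop 3:b onto {2:x}
drop 4:a onto floor
drop 5:x onto {3:b}
drop 6:b onto {5:x}
drop 7:a onto {4:a}
ground layer = {0:x, 4:a}
drop-orders for the pieces not yet dropped (sum over which currently-grounded one goes next):
  1 to go: {6} 1  {7} 1
  2 to go: {4,7} 1  {5,6} 1  {6,7} 2
  3 to go: {3,5,6} 1  {4,6,7} 3  {5,6,7} 3
  4 to go: {2,3,5,6} 1  {3,5,6,7} 4  {4,5,6,7} 6
  5 to go: {1,2,3,5,6} 1  {2,3,5,6,7} 5  {3,4,5,6,7} 10
  6 to go: {0,1,2,3,5,6} 1  {1,2,3,5,6,7} 6  {2,3,4,5,6,7} 15
  if 0:x drops first: 21 orders
  if 4:a drops first: 7 orders
heap linearizations: 28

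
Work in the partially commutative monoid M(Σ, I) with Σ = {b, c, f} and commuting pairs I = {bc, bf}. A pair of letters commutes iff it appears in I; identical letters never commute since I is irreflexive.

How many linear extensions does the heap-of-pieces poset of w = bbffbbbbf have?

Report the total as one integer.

#0=b has no predecessor
#1=b depends on [0:b]
#2=f has no predecessor
#3=f depends on [2:f]
#4=b depends on [1:b]
#5=b depends on [4:b]
#6=b depends on [5:b]
#7=b depends on [6:b]
#8=f depends on [3:f]
sources: [0:b, 2:f]
N(rest) = Σ N(rest − s) over sources s of rest; N(one piece) = 1:
  size 1 → [7]=1  [8]=1
  size 2 → [3,8]=1  [6,7]=1  [7,8]=2
  size 3 → [2,3,8]=1  [3,7,8]=3  [5,6,7]=1  [6,7,8]=3
  size 4 → [2,3,7,8]=4  [3,6,7,8]=6  [4,5,6,7]=1  [5,6,7,8]=4
  size 5 → [1,4,5,6,7]=1  [2,3,6,7,8]=10  [3,5,6,7,8]=10  [4,5,6,7,8]=5
  size 6 → [0,1,4,5,6,7]=1  [1,4,5,6,7,8]=6  [2,3,5,6,7,8]=20  [3,4,5,6,7,8]=15
  size 7 → [0,1,4,5,6,7,8]=7  [1,3,4,5,6,7,8]=21  [2,3,4,5,6,7,8]=35
  first=0(b) contributes 56
  first=2(f) contributes 28
|[w]| = 84

84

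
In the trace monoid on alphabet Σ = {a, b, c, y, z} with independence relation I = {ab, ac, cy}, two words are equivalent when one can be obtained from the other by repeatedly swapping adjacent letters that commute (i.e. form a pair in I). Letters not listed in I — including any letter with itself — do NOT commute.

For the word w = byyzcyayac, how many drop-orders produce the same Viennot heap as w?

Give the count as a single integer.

15

0(b) covers ∅
1(y) covers 0:b
2(y) covers 1:y
3(z) covers 2:y
4(c) covers 3:z
5(y) covers 3:z
6(a) covers 5:y
7(y) covers 6:a
8(a) covers 7:y
9(c) covers 4:c
floor of heap: 0:b
completions by unplaced set U, small U first (add the entries for U minus each lowest piece of U):
  |U|=1: {8}:1  {9}:1
  |U|=2: {4,9}:1  {7,8}:1  {8,9}:2
  |U|=3: {4,8,9}:3  {6,7,8}:1  {7,8,9}:3
  |U|=4: {4,7,8,9}:6  {5,6,7,8}:1  {6,7,8,9}:4
  |U|=5: {4,6,7,8,9}:10  {5,6,7,8,9}:5
  |U|=6: {4,5,6,7,8,9}:15
  |U|=7: {3,4,5,6,7,8,9}:15
  |U|=8: {2,3,4,5,6,7,8,9}:15
  start at 0(b): 15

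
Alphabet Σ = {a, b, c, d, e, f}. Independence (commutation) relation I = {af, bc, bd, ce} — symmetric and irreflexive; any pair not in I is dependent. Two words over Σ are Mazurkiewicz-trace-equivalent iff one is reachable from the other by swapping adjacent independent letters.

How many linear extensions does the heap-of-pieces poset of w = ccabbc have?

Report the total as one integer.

#0=c has no predecessor
#1=c depends on [0:c]
#2=a depends on [1:c]
#3=b depends on [2:a]
#4=b depends on [3:b]
#5=c depends on [2:a]
sources: [0:c]
N(rest) = Σ N(rest − s) over sources s of rest; N(one piece) = 1:
  size 1 → [4]=1  [5]=1
  size 2 → [3,4]=1  [4,5]=2
  size 3 → [3,4,5]=3
  size 4 → [2,3,4,5]=3
  first=0(c) contributes 3

3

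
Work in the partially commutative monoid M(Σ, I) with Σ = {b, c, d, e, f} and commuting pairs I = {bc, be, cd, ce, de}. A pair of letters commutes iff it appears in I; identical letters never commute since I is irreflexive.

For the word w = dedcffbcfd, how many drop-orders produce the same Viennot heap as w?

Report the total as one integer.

24

drop 0:d onto floor
drop 1:e onto floor
drop 2:d onto {0:d}
drop 3:c onto floor
drop 4:f onto {1:e, 2:d, 3:c}
drop 5:f onto {4:f}
drop 6:b onto {5:f}
drop 7:c onto {5:f}
drop 8:f onto {6:b, 7:c}
drop 9:d onto {8:f}
ground layer = {0:d, 1:e, 3:c}
drop-orders for the pieces not yet dropped (sum over which currently-grounded one goes next):
  1 to go: {9} 1
  2 to go: {8,9} 1
  3 to go: {6,8,9} 1  {7,8,9} 1
  4 to go: {6,7,8,9} 2
  5 to go: {5,6,7,8,9} 2
  6 to go: {4,5,6,7,8,9} 2
  7 to go: {1,4,5,6,7,8,9} 2  {2,4,5,6,7,8,9} 2  {3,4,5,6,7,8,9} 2
  8 to go: {0,2,4,5,6,7,8,9} 2  {1,2,4,5,6,7,8,9} 4  {1,3,4,5,6,7,8,9} 4  {2,3,4,5,6,7,8,9} 4
  if 0:d drops first: 12 orders
  if 1:e drops first: 6 orders
  if 3:c drops first: 6 orders
heap linearizations: 24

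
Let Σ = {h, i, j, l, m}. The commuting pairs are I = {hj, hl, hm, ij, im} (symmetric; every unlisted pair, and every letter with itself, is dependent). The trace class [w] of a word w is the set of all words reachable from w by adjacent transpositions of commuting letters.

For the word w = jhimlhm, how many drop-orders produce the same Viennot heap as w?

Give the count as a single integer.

22

#0=j has no predecessor
#1=h has no predecessor
#2=i depends on [1:h]
#3=m depends on [0:j]
#4=l depends on [2:i, 3:m]
#5=h depends on [2:i]
#6=m depends on [4:l]
sources: [0:j, 1:h]
N(rest) = Σ N(rest − s) over sources s of rest; N(one piece) = 1:
  size 1 → [5]=1  [6]=1
  size 2 → [4,6]=1  [5,6]=2
  size 3 → [3,4,6]=1  [4,5,6]=3
  size 4 → [0,3,4,6]=1  [2,4,5,6]=3  [3,4,5,6]=4
  size 5 → [0,3,4,5,6]=5  [1,2,4,5,6]=3  [2,3,4,5,6]=7
  first=0(j) contributes 10
  first=1(h) contributes 12
|[w]| = 22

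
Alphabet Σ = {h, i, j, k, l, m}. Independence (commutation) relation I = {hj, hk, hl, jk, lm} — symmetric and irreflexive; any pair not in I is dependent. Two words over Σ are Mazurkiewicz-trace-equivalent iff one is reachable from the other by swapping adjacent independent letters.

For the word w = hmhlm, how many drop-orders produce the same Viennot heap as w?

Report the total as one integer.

5

#0=h has no predecessor
#1=m depends on [0:h]
#2=h depends on [1:m]
#3=l has no predecessor
#4=m depends on [2:h]
sources: [0:h, 3:l]
N(rest) = Σ N(rest − s) over sources s of rest; N(one piece) = 1:
  size 1 → [3]=1  [4]=1
  size 2 → [2,4]=1  [3,4]=2
  size 3 → [1,2,4]=1  [2,3,4]=3
  first=0(h) contributes 4
  first=3(l) contributes 1
|[w]| = 5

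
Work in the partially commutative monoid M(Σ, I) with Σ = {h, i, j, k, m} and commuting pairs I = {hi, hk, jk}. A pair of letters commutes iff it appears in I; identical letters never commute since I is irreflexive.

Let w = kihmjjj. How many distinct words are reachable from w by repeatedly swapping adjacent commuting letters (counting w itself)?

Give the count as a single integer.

#0=k has no predecessor
#1=i depends on [0:k]
#2=h has no predecessor
#3=m depends on [1:i, 2:h]
#4=j depends on [3:m]
#5=j depends on [4:j]
#6=j depends on [5:j]
sources: [0:k, 2:h]
N(rest) = Σ N(rest − s) over sources s of rest; N(one piece) = 1:
  size 1 → [6]=1
  size 2 → [5,6]=1
  size 3 → [4,5,6]=1
  size 4 → [3,4,5,6]=1
  size 5 → [1,3,4,5,6]=1  [2,3,4,5,6]=1
  first=0(k) contributes 2
  first=2(h) contributes 1
|[w]| = 3

3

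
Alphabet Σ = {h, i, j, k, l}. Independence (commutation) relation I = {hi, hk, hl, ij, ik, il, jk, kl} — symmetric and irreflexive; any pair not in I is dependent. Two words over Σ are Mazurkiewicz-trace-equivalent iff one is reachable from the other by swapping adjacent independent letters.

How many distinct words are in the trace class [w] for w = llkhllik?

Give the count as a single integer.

840

piece 0:l — minimal
piece 1:l rests on {0:l}
piece 2:k — minimal
piece 3:h — minimal
piece 4:l rests on {1:l}
piece 5:l rests on {4:l}
piece 6:i — minimal
piece 7:k rests on {2:k}
minimal pieces: {0:l, 2:k, 3:h, 6:i}
ways to finish when only these pieces remain (= sum over removing one remaining piece with nothing left below it):
  1 left: {3}→1  {5}→1  {6}→1  {7}→1
  2 left: {2,7}→1  {3,5}→2  {3,6}→2  {3,7}→2  {4,5}→1  {5,6}→2  {5,7}→2  {6,7}→2
  3 left: {1,4,5}→1  {2,3,7}→3  {2,5,7}→3  {2,6,7}→3  {3,4,5}→3  {3,5,6}→6  {3,5,7}→6  {3,6,7}→6  {4,5,6}→3  {4,5,7}→3  {5,6,7}→6
  4 left: {0,1,4,5}→1  {1,3,4,5}→4  {1,4,5,6}→4  {1,4,5,7}→4  {2,3,5,7}→12  {2,3,6,7}→12  {2,4,5,7}→6  {2,5,6,7}→12  {3,4,5,6}→12  {3,4,5,7}→12  {3,5,6,7}→24  {4,5,6,7}→12
  5 left: {0,1,3,4,5}→5  {0,1,4,5,6}→5  {0,1,4,5,7}→5  {1,2,4,5,7}→10  {1,3,4,5,6}→20  {1,3,4,5,7}→20  {1,4,5,6,7}→20  {2,3,4,5,7}→30  {2,3,5,6,7}→60  {2,4,5,6,7}→30  {3,4,5,6,7}→60
  6 left: {0,1,2,4,5,7}→15  {0,1,3,4,5,6}→30  {0,1,3,4,5,7}→30  {0,1,4,5,6,7}→30  {1,2,3,4,5,7}→60  {1,2,4,5,6,7}→60  {1,3,4,5,6,7}→120  {2,3,4,5,6,7}→180
  placing 0:l first → 420 extensions
  placing 2:k first → 210 extensions
  placing 3:h first → 105 extensions
  placing 6:i first → 105 extensions
total linear extensions = 840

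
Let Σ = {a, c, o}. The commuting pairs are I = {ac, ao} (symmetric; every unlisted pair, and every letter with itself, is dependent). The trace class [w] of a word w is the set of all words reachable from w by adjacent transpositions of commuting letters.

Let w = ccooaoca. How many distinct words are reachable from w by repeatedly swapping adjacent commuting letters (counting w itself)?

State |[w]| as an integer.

28

0(c) covers ∅
1(c) covers 0:c
2(o) covers 1:c
3(o) covers 2:o
4(a) covers ∅
5(o) covers 3:o
6(c) covers 5:o
7(a) covers 4:a
floor of heap: 0:c, 4:a
completions by unplaced set U, small U first (add the entries for U minus each lowest piece of U):
  |U|=1: {6}:1  {7}:1
  |U|=2: {4,7}:1  {5,6}:1  {6,7}:2
  |U|=3: {3,5,6}:1  {4,6,7}:3  {5,6,7}:3
  |U|=4: {2,3,5,6}:1  {3,5,6,7}:4  {4,5,6,7}:6
  |U|=5: {1,2,3,5,6}:1  {2,3,5,6,7}:5  {3,4,5,6,7}:10
  |U|=6: {0,1,2,3,5,6}:1  {1,2,3,5,6,7}:6  {2,3,4,5,6,7}:15
  start at 0(c): 21
  start at 4(a): 7
sum over floor = 28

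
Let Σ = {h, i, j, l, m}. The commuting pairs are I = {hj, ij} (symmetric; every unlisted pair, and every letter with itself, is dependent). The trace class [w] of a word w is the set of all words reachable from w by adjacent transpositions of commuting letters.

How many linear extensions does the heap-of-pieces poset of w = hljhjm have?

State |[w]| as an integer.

3

piece 0:h — minimal
piece 1:l rests on {0:h}
piece 2:j rests on {1:l}
piece 3:h rests on {1:l}
piece 4:j rests on {2:j}
piece 5:m rests on {3:h, 4:j}
minimal pieces: {0:h}
ways to finish when only these pieces remain (= sum over removing one remaining piece with nothing left below it):
  1 left: {5}→1
  2 left: {3,5}→1  {4,5}→1
  3 left: {2,4,5}→1  {3,4,5}→2
  4 left: {2,3,4,5}→3
  placing 0:h first → 3 extensions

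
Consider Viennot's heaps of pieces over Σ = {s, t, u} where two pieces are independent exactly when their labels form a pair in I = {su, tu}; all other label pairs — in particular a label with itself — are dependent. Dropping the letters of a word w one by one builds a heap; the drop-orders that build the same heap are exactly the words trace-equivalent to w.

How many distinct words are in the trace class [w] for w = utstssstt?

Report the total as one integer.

9

0(u) covers ∅
1(t) covers ∅
2(s) covers 1:t
3(t) covers 2:s
4(s) covers 3:t
5(s) covers 4:s
6(s) covers 5:s
7(t) covers 6:s
8(t) covers 7:t
floor of heap: 0:u, 1:t
completions by unplaced set U, small U first (add the entries for U minus each lowest piece of U):
  |U|=1: {0}:1  {8}:1
  |U|=2: {0,8}:2  {7,8}:1
  |U|=3: {0,7,8}:3  {6,7,8}:1
  |U|=4: {0,6,7,8}:4  {5,6,7,8}:1
  |U|=5: {0,5,6,7,8}:5  {4,5,6,7,8}:1
  |U|=6: {0,4,5,6,7,8}:6  {3,4,5,6,7,8}:1
  |U|=7: {0,3,4,5,6,7,8}:7  {2,3,4,5,6,7,8}:1
  start at 0(u): 1
  start at 1(t): 8
sum over floor = 9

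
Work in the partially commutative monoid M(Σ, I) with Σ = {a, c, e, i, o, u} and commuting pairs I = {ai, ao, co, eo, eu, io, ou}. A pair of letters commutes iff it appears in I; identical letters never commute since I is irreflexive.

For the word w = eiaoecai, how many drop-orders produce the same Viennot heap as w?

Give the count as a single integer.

32

0(e) covers ∅
1(i) covers 0:e
2(a) covers 0:e
3(o) covers ∅
4(e) covers 1:i, 2:a
5(c) covers 4:e
6(a) covers 5:c
7(i) covers 5:c
floor of heap: 0:e, 3:o
completions by unplaced set U, small U first (add the entries for U minus each lowest piece of U):
  |U|=1: {3}:1  {6}:1  {7}:1
  |U|=2: {3,6}:2  {3,7}:2  {6,7}:2
  |U|=3: {3,6,7}:6  {5,6,7}:2
  |U|=4: {3,5,6,7}:8  {4,5,6,7}:2
  |U|=5: {1,4,5,6,7}:2  {2,4,5,6,7}:2  {3,4,5,6,7}:10
  |U|=6: {1,2,4,5,6,7}:4  {1,3,4,5,6,7}:12  {2,3,4,5,6,7}:12
  start at 0(e): 28
  start at 3(o): 4
sum over floor = 32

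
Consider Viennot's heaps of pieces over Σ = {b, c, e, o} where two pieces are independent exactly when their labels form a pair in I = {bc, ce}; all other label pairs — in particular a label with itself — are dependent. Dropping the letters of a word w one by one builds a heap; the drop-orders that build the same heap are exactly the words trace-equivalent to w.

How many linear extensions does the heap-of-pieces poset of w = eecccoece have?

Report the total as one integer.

30

0(e) covers ∅
1(e) covers 0:e
2(c) covers ∅
3(c) covers 2:c
4(c) covers 3:c
5(o) covers 1:e, 4:c
6(e) covers 5:o
7(c) covers 5:o
8(e) covers 6:e
floor of heap: 0:e, 2:c
completions by unplaced set U, small U first (add the entries for U minus each lowest piece of U):
  |U|=1: {7}:1  {8}:1
  |U|=2: {6,8}:1  {7,8}:2
  |U|=3: {6,7,8}:3
  |U|=4: {5,6,7,8}:3
  |U|=5: {1,5,6,7,8}:3  {4,5,6,7,8}:3
  |U|=6: {0,1,5,6,7,8}:3  {1,4,5,6,7,8}:6  {3,4,5,6,7,8}:3
  |U|=7: {0,1,4,5,6,7,8}:9  {1,3,4,5,6,7,8}:9  {2,3,4,5,6,7,8}:3
  start at 0(e): 12
  start at 2(c): 18
sum over floor = 30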